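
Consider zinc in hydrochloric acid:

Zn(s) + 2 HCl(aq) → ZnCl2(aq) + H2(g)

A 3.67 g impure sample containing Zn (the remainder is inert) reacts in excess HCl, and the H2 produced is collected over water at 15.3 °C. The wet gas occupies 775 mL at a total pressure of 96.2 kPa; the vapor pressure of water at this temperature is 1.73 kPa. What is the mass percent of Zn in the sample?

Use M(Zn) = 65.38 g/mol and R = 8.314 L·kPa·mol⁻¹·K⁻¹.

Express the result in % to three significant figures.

54.4 %

P(H2) = 96.2 − 1.73 = 94.47 kPa
n(H2) = PV/RT = (94.47 × 0.7750) / (8.314 × 288.45) = 0.03053 mol
n(Zn) = (1/1) × 0.03053 = 0.03053 mol
m(Zn) = 0.03053 × 65.38 = 1.996 g
%Zn = 1.996 / 3.67 × 100 = 54.39%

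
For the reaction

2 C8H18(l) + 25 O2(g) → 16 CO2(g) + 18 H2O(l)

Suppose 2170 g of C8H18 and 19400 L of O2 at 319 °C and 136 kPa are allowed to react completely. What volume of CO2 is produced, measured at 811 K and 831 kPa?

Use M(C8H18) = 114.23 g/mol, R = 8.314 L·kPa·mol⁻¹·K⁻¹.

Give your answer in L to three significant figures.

n(C8H18) = 2170 / 114.23 = 19.00 mol
n(O2) = PV/RT = (136 × 19400) / (8.314 × 592.15) = 535.9 mol
For 19.00 mol C8H18, stoichiometry requires (25/2) × 19.00 = 237.5 mol O2; 535.9 mol is available, so C8H18 is limiting.
n(CO2) = (16/2) × 19.00 = 152.0 mol
V(CO2) = nRT/P = 152.0 × 8.314 × 811 / 831 = 1233 L

1230 L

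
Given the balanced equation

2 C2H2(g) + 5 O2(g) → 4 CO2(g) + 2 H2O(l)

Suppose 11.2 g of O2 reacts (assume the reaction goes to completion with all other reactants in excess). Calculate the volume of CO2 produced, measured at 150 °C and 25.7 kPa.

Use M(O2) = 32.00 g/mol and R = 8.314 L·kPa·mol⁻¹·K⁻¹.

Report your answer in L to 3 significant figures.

38.3 L

n(O2) = 11.20 / 32.00 = 0.3500 mol
n(CO2) = (4/5) × 0.3500 = 0.2800 mol
V = nRT/P = 0.2800 × 8.314 × 423.15 / 25.7 = 38.33 L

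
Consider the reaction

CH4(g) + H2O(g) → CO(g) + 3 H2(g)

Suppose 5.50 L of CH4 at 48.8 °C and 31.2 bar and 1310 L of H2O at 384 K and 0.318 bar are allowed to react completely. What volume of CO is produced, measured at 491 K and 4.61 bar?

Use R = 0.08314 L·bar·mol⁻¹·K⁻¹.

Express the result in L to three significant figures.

n(CH4) = PV/RT = (31.2 × 5.50) / (0.08314 × 321.95) = 6.411 mol
n(H2O) = PV/RT = (0.318 × 1310) / (0.08314 × 384) = 13.05 mol
For 6.411 mol CH4, stoichiometry requires (1/1) × 6.411 = 6.411 mol H2O; 13.05 mol is available, so CH4 is limiting.
n(CO) = (1/1) × 6.411 = 6.411 mol
V(CO) = nRT/P = 6.411 × 0.08314 × 491 / 4.61 = 56.77 L

56.8 L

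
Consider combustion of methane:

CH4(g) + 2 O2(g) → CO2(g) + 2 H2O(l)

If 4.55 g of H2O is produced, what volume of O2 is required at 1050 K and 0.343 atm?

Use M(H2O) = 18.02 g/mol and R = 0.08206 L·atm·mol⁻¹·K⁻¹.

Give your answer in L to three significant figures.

n(H2O) = 4.550 / 18.02 = 0.2525 mol
n(O2) = (2/2) × 0.2525 = 0.2525 mol
V = nRT/P = 0.2525 × 0.08206 × 1050 / 0.343 = 63.43 L

63.4 L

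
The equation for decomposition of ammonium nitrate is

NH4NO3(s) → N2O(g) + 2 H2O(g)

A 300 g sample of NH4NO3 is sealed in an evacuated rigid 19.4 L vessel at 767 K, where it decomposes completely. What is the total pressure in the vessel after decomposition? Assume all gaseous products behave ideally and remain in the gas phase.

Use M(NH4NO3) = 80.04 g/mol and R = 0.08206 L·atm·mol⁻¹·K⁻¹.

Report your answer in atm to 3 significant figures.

n(NH4NO3) = 300 / 80.04 = 3.748 mol
n(gas produced) = (3/1) × 3.748 = 11.24 mol
P = nRT/V = 11.24 × 0.08206 × 767 / 19.4 = 36.47 atm

36.5 atm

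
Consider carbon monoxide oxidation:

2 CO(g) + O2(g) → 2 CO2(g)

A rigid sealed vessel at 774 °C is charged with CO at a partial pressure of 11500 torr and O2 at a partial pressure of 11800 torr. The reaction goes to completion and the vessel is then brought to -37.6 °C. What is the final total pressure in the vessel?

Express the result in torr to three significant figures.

Because the vessel is rigid and T is held at 774 °C, work the stoichiometry in partial pressures (P_i = n_iRT/V).
P(O2) required for 11500 torr of CO = (1/2) × 11500 = 5750 torr; available 11800 torr, so CO is limiting.
P(O2) remaining = 11800 − (1/2) × 11500 = 6050 torr
P(gaseous products) = (2)/2 × 11500 = 11500 torr
P_total at 774 °C = 6050 + 11500 = 17550 torr
Scaling to -37.6 °C: P = 17550 × 235.55/1047.15 = 3948 torr

3950 torr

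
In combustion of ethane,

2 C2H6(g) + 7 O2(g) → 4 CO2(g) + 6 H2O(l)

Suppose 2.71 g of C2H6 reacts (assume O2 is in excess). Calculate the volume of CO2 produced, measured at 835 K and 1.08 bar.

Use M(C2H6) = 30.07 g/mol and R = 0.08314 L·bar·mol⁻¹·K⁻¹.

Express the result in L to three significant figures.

n(C2H6) = 2.710 / 30.07 = 0.09012 mol
n(CO2) = (4/2) × 0.09012 = 0.1802 mol
V = nRT/P = 0.1802 × 0.08314 × 835 / 1.08 = 11.58 L

11.6 L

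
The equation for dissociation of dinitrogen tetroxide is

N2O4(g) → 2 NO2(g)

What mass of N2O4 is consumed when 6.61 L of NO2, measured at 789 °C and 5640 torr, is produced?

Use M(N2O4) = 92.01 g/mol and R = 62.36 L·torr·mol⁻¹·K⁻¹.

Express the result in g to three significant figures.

n(NO2) = PV/RT = (5640 × 6.61) / (62.36 × 1062.15) = 0.5628 mol
n(N2O4) = (1/2) × 0.5628 = 0.2814 mol
m(N2O4) = 0.2814 × 92.01 = 25.89 g

25.9 g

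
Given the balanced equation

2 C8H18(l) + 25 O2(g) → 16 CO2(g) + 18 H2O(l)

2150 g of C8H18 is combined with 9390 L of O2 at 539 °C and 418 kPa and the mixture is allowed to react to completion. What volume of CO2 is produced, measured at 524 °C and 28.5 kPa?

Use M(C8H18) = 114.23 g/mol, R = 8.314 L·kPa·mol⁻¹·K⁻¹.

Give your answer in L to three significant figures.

35000 L

n(C8H18) = 2150 / 114.23 = 18.82 mol
n(O2) = PV/RT = (418 × 9390) / (8.314 × 812.15) = 581.3 mol
For 18.82 mol C8H18, stoichiometry requires (25/2) × 18.82 = 235.2 mol O2; 581.3 mol is available, so C8H18 is limiting.
n(CO2) = (16/2) × 18.82 = 150.6 mol
V(CO2) = nRT/P = 150.6 × 8.314 × 797.15 / 28.5 = 35020 L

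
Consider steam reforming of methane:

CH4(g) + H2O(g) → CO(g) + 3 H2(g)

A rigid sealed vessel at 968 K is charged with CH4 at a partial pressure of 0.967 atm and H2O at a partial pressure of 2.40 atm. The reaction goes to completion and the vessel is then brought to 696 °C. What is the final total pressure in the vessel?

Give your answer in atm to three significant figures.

Because the vessel is rigid and T is held at 968 K, work the stoichiometry in partial pressures (P_i = n_iRT/V).
P(H2O) required for 0.967 atm of CH4 = (1/1) × 0.967 = 0.9670 atm; available 2.40 atm, so CH4 is limiting.
P(H2O) remaining = 2.40 − (1/1) × 0.967 = 1.433 atm
P(gaseous products) = (1+3)/1 × 0.967 = 3.868 atm
P_total at 968 K = 1.433 + 3.868 = 5.301 atm
Scaling to 696 °C: P = 5.301 × 969.15/968 = 5.307 atm

5.31 atm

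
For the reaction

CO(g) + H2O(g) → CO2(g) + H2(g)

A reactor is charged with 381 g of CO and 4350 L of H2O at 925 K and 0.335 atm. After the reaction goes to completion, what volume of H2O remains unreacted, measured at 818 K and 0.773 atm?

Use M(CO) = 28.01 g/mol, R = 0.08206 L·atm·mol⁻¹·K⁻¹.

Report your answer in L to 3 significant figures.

486 L

n(CO) = 381 / 28.01 = 13.60 mol
n(H2O) = PV/RT = (0.335 × 4350) / (0.08206 × 925) = 19.20 mol
For 13.60 mol CO, stoichiometry requires (1/1) × 13.60 = 13.60 mol H2O; 19.20 mol is available, so CO is limiting.
n(H2O) consumed = (1/1) × 13.60 = 13.60 mol; remaining = 19.20 − 13.60 = 5.600 mol
V(H2O) = nRT/P = 5.600 × 0.08206 × 818 / 0.773 = 486.3 L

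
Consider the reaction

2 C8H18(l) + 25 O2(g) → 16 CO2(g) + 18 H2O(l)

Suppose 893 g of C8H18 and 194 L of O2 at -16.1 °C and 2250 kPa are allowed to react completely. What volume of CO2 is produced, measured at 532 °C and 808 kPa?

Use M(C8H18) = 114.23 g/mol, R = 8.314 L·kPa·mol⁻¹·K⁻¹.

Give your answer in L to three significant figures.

n(C8H18) = 893 / 114.23 = 7.818 mol
n(O2) = PV/RT = (2250 × 194) / (8.314 × 257.05) = 204.2 mol
For 7.818 mol C8H18, stoichiometry requires (25/2) × 7.818 = 97.72 mol O2; 204.2 mol is available, so C8H18 is limiting.
n(CO2) = (16/2) × 7.818 = 62.54 mol
V(CO2) = nRT/P = 62.54 × 8.314 × 805.15 / 808 = 518.1 L

518 L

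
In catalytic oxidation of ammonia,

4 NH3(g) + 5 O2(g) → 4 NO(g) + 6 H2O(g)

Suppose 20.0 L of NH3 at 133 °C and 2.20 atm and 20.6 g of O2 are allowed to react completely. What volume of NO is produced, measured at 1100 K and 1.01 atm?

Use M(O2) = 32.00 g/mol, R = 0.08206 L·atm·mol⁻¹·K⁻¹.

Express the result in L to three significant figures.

n(NH3) = PV/RT = (2.20 × 20.0) / (0.08206 × 406.15) = 1.320 mol
n(O2) = 20.6 / 32.00 = 0.6438 mol
For 1.320 mol NH3, stoichiometry requires (5/4) × 1.320 = 1.650 mol O2; 0.6438 mol is available, so O2 is limiting.
n(NO) = (4/5) × 0.6438 = 0.5150 mol
V(NO) = nRT/P = 0.5150 × 0.08206 × 1100 / 1.01 = 46.03 L

46.0 L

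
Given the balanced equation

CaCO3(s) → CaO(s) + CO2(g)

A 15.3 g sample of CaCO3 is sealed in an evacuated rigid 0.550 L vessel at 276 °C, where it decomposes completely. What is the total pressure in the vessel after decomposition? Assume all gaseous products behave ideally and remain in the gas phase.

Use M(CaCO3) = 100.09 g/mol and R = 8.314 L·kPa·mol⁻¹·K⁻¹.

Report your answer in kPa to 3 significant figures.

n(CaCO3) = 15.3 / 100.09 = 0.1529 mol
n(gas produced) = (1/1) × 0.1529 = 0.1529 mol
P = nRT/V = 0.1529 × 8.314 × 549.15 / 0.550 = 1269 kPa

1270 kPa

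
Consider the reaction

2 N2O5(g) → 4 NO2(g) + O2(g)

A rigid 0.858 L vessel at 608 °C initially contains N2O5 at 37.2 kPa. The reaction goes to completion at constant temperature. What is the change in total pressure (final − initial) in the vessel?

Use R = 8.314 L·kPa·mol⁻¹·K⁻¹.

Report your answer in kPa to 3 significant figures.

55.8 kPa

At constant T and V, P ∝ n(gas): 2 mol gas → 5 mol gas.
P_final = (5/2) × 37.2 = 93.00 kPa; ΔP = 93.00 − 37.2 = 55.80 kPa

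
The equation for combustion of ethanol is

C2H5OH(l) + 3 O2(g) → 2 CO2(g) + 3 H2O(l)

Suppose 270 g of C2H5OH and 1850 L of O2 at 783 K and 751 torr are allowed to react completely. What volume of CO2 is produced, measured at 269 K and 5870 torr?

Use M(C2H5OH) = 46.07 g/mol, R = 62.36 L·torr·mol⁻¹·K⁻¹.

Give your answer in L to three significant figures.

33.5 L

n(C2H5OH) = 270 / 46.07 = 5.861 mol
n(O2) = PV/RT = (751 × 1850) / (62.36 × 783) = 28.45 mol
For 5.861 mol C2H5OH, stoichiometry requires (3/1) × 5.861 = 17.58 mol O2; 28.45 mol is available, so C2H5OH is limiting.
n(CO2) = (2/1) × 5.861 = 11.72 mol
V(CO2) = nRT/P = 11.72 × 62.36 × 269 / 5870 = 33.49 L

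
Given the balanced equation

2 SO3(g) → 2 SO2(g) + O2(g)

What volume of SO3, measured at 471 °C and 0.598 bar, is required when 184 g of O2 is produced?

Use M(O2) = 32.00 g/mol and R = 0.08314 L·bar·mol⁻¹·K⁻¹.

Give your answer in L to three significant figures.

n(O2) = 184.0 / 32.00 = 5.750 mol
n(SO3) = (2/1) × 5.750 = 11.50 mol
V = nRT/P = 11.50 × 0.08314 × 744.15 / 0.598 = 1190 L

1190 L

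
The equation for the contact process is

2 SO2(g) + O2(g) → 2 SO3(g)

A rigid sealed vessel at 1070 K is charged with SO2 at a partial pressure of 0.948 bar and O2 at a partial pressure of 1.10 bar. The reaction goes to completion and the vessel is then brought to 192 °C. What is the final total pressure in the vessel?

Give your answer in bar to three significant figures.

Because the vessel is rigid and T is held at 1070 K, work the stoichiometry in partial pressures (P_i = n_iRT/V).
P(O2) required for 0.948 bar of SO2 = (1/2) × 0.948 = 0.4740 bar; available 1.10 bar, so SO2 is limiting.
P(O2) remaining = 1.10 − (1/2) × 0.948 = 0.6260 bar
P(gaseous products) = (2)/2 × 0.948 = 0.9480 bar
P_total at 1070 K = 0.6260 + 0.9480 = 1.574 bar
Scaling to 192 °C: P = 1.574 × 465.15/1070 = 0.6842 bar

0.684 bar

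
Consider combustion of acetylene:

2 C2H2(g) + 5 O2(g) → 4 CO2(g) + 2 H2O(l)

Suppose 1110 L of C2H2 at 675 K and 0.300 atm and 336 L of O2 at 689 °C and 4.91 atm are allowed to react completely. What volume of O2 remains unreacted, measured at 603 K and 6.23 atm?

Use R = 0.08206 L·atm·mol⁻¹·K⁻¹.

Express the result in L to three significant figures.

46.6 L

n(C2H2) = PV/RT = (0.300 × 1110) / (0.08206 × 675) = 6.012 mol
n(O2) = PV/RT = (4.91 × 336) / (0.08206 × 962.15) = 20.90 mol
For 6.012 mol C2H2, stoichiometry requires (5/2) × 6.012 = 15.03 mol O2; 20.90 mol is available, so C2H2 is limiting.
n(O2) consumed = (5/2) × 6.012 = 15.03 mol; remaining = 20.90 − 15.03 = 5.870 mol
V(O2) = nRT/P = 5.870 × 0.08206 × 603 / 6.23 = 46.62 L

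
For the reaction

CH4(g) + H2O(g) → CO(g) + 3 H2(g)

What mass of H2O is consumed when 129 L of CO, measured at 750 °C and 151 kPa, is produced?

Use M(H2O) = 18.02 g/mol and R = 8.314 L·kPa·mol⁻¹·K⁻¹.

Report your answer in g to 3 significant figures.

n(CO) = PV/RT = (151 × 129) / (8.314 × 1023.15) = 2.290 mol
n(H2O) = (1/1) × 2.290 = 2.290 mol
m(H2O) = 2.290 × 18.02 = 41.27 g

41.3 g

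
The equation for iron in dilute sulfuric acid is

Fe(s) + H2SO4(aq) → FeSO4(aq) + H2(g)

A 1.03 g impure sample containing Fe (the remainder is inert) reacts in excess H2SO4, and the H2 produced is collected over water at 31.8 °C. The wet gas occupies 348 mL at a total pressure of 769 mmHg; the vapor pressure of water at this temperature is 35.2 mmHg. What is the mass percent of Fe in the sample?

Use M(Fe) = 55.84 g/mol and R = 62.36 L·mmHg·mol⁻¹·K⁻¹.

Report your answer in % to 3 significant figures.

72.8 %

P(H2) = 769 − 35.2 = 733.8 mmHg
n(H2) = PV/RT = (733.8 × 0.3480) / (62.36 × 304.95) = 0.01343 mol
n(Fe) = (1/1) × 0.01343 = 0.01343 mol
m(Fe) = 0.01343 × 55.84 = 0.7499 g
%Fe = 0.7499 / 1.03 × 100 = 72.81%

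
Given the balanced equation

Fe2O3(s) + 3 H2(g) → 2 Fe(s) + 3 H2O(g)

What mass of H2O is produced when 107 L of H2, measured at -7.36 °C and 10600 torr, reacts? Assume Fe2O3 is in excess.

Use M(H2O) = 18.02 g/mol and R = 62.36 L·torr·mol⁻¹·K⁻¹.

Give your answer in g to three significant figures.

n(H2) = PV/RT = (10600 × 107) / (62.36 × 265.79) = 68.43 mol
n(H2O) = (3/3) × 68.43 = 68.43 mol
m(H2O) = 68.43 × 18.02 = 1233 g

1230 g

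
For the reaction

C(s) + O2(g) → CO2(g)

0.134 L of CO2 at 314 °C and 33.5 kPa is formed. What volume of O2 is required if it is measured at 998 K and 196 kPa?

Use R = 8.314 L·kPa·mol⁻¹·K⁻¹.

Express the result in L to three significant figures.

0.0389 L

n(CO2) = PV/RT = (33.5 × 0.134) / (8.314 × 587.15) = 0.0009196 mol
n(O2) = (1/1) × 0.0009196 = 0.0009196 mol
V = nRT/P = 0.0009196 × 8.314 × 998 / 196 = 0.03893 L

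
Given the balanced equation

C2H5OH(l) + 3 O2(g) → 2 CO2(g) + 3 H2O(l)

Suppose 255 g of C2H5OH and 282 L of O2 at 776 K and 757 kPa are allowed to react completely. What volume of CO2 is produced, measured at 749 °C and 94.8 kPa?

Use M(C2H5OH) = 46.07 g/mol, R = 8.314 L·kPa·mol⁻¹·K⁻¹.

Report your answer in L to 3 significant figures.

n(C2H5OH) = 255 / 46.07 = 5.535 mol
n(O2) = PV/RT = (757 × 282) / (8.314 × 776) = 33.09 mol
For 5.535 mol C2H5OH, stoichiometry requires (3/1) × 5.535 = 16.61 mol O2; 33.09 mol is available, so C2H5OH is limiting.
n(CO2) = (2/1) × 5.535 = 11.07 mol
V(CO2) = nRT/P = 11.07 × 8.314 × 1022.15 / 94.8 = 992.3 L

992 L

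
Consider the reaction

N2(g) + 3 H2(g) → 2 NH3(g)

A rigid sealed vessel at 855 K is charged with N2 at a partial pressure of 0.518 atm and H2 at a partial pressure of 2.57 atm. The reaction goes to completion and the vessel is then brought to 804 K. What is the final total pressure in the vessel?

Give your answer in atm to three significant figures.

1.93 atm

At constant V, partial pressures at 855 K are proportional to moles, so apply stoichiometry directly to pressures.
P(H2) required for 0.518 atm of N2 = (3/1) × 0.518 = 1.554 atm; available 2.57 atm, so N2 is limiting.
P(H2) remaining = 2.57 − (3/1) × 0.518 = 1.016 atm
P(gaseous products) = (2)/1 × 0.518 = 1.036 atm
P_total at 855 K = 1.016 + 1.036 = 2.052 atm
Scaling to 804 K: P = 2.052 × 804/855 = 1.930 atm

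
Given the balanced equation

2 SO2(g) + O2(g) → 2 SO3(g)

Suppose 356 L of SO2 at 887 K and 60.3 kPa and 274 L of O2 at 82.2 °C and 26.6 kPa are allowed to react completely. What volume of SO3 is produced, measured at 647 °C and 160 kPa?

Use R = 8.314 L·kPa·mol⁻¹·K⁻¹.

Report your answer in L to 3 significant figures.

139 L

n(SO2) = PV/RT = (60.3 × 356) / (8.314 × 887) = 2.911 mol
n(O2) = PV/RT = (26.6 × 274) / (8.314 × 355.35) = 2.467 mol
For 2.911 mol SO2, stoichiometry requires (1/2) × 2.911 = 1.456 mol O2; 2.467 mol is available, so SO2 is limiting.
n(SO3) = (2/2) × 2.911 = 2.911 mol
V(SO3) = nRT/P = 2.911 × 8.314 × 920.15 / 160 = 139.2 L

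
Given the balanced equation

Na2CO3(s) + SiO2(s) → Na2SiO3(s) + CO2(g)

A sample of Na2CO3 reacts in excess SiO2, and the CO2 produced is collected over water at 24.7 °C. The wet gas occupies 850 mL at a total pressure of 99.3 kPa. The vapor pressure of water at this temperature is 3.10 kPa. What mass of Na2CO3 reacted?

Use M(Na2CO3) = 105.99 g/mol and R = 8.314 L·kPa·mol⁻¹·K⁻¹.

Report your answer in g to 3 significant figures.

P(CO2) = 99.3 − 3.10 = 96.20 kPa
n(CO2) = PV/RT = (96.20 × 0.8500) / (8.314 × 297.85) = 0.03302 mol
n(Na2CO3) = (1/1) × 0.03302 = 0.03302 mol
m(Na2CO3) = 0.03302 × 105.99 = 3.500 g

3.50 g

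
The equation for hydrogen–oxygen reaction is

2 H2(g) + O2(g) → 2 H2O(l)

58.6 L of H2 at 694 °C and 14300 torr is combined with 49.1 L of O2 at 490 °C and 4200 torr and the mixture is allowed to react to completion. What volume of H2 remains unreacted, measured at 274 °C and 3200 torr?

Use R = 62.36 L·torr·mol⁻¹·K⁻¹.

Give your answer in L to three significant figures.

55.7 L

n(H2) = PV/RT = (14300 × 58.6) / (62.36 × 967.15) = 13.89 mol
n(O2) = PV/RT = (4200 × 49.1) / (62.36 × 763.15) = 4.333 mol
For 13.89 mol H2, stoichiometry requires (1/2) × 13.89 = 6.945 mol O2; 4.333 mol is available, so O2 is limiting.
n(H2) consumed = (2/1) × 4.333 = 8.666 mol; remaining = 13.89 − 8.666 = 5.224 mol
V(H2) = nRT/P = 5.224 × 62.36 × 547.15 / 3200 = 55.70 L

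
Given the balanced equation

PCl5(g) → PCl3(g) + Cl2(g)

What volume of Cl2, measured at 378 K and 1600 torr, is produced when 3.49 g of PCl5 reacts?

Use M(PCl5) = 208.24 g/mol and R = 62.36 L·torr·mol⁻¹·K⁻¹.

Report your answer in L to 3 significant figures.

n(PCl5) = 3.490 / 208.24 = 0.01676 mol
n(Cl2) = (1/1) × 0.01676 = 0.01676 mol
V = nRT/P = 0.01676 × 62.36 × 378 / 1600 = 0.2469 L

0.247 L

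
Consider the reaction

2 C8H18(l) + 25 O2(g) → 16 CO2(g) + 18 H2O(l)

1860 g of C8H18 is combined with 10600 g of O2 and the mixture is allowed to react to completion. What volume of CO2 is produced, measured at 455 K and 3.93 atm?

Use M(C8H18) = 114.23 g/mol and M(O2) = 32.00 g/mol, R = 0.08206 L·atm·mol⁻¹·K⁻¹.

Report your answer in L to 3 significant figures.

1240 L

n(C8H18) = 1860 / 114.23 = 16.28 mol
n(O2) = 10600 / 32.00 = 331.2 mol
For 16.28 mol C8H18, stoichiometry requires (25/2) × 16.28 = 203.5 mol O2; 331.2 mol is available, so C8H18 is limiting.
n(CO2) = (16/2) × 16.28 = 130.2 mol
V(CO2) = nRT/P = 130.2 × 0.08206 × 455 / 3.93 = 1237 L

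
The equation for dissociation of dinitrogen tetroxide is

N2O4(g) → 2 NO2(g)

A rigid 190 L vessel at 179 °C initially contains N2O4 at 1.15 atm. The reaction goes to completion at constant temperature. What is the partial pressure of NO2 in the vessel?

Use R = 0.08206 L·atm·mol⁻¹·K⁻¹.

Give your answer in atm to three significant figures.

n(N2O4)₀ = PV/RT = (1.15 × 190) / (0.08206 × 452.15) = 5.889 mol
n(NO2) = (2/1) × 5.889 = 11.78 mol
P(NO2) = nRT/V = 11.78 × 0.08206 × 452.15 / 190 = 2.300 atm

2.30 atm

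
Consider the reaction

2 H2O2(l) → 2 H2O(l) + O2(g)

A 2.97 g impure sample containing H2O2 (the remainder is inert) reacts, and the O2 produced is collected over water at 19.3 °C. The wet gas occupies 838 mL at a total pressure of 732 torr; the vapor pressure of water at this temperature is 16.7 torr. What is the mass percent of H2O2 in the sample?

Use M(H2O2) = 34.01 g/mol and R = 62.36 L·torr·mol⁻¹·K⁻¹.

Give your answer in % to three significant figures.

P(O2) = 732 − 16.7 = 715.3 torr
n(O2) = PV/RT = (715.3 × 0.8380) / (62.36 × 292.45) = 0.03287 mol
n(H2O2) = (2/1) × 0.03287 = 0.06574 mol
m(H2O2) = 0.06574 × 34.01 = 2.236 g
%H2O2 = 2.236 / 2.97 × 100 = 75.29%

75.3 %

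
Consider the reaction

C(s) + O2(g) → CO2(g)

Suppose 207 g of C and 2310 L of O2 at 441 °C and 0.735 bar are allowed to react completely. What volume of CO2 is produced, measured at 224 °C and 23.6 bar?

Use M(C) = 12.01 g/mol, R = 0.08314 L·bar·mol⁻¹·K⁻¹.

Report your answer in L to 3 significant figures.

n(C) = 207 / 12.01 = 17.24 mol
n(O2) = PV/RT = (0.735 × 2310) / (0.08314 × 714.15) = 28.60 mol
For 17.24 mol C, stoichiometry requires (1/1) × 17.24 = 17.24 mol O2; 28.60 mol is available, so C is limiting.
n(CO2) = (1/1) × 17.24 = 17.24 mol
V(CO2) = nRT/P = 17.24 × 0.08314 × 497.15 / 23.6 = 30.19 L

30.2 L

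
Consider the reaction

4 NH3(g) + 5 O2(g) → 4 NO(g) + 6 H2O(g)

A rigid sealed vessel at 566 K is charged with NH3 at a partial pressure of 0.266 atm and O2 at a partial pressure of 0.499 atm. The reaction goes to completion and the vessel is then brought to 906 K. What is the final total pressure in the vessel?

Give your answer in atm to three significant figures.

At constant V, partial pressures at 566 K are proportional to moles, so apply stoichiometry directly to pressures.
P(O2) required for 0.266 atm of NH3 = (5/4) × 0.266 = 0.3325 atm; available 0.499 atm, so NH3 is limiting.
P(O2) remaining = 0.499 − (5/4) × 0.266 = 0.1665 atm
P(gaseous products) = (4+6)/4 × 0.266 = 0.6650 atm
P_total at 566 K = 0.1665 + 0.6650 = 0.8315 atm
Scaling to 906 K: P = 0.8315 × 906/566 = 1.331 atm

1.33 atm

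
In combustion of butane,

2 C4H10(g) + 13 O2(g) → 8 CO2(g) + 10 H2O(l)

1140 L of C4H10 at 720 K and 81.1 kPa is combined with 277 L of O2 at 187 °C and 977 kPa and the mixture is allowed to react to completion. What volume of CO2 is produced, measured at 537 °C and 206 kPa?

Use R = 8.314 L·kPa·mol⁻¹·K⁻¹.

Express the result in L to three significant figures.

1420 L

n(C4H10) = PV/RT = (81.1 × 1140) / (8.314 × 720) = 15.44 mol
n(O2) = PV/RT = (977 × 277) / (8.314 × 460.15) = 70.74 mol
For 15.44 mol C4H10, stoichiometry requires (13/2) × 15.44 = 100.4 mol O2; 70.74 mol is available, so O2 is limiting.
n(CO2) = (8/13) × 70.74 = 43.53 mol
V(CO2) = nRT/P = 43.53 × 8.314 × 810.15 / 206 = 1423 L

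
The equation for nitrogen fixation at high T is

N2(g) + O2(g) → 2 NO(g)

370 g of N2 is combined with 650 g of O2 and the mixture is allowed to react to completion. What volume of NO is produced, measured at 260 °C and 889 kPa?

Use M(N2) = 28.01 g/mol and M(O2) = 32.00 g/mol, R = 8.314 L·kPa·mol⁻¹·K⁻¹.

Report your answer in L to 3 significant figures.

n(N2) = 370 / 28.01 = 13.21 mol
n(O2) = 650 / 32.00 = 20.31 mol
For 13.21 mol N2, stoichiometry requires (1/1) × 13.21 = 13.21 mol O2; 20.31 mol is available, so N2 is limiting.
n(NO) = (2/1) × 13.21 = 26.42 mol
V(NO) = nRT/P = 26.42 × 8.314 × 533.15 / 889 = 131.7 L

132 L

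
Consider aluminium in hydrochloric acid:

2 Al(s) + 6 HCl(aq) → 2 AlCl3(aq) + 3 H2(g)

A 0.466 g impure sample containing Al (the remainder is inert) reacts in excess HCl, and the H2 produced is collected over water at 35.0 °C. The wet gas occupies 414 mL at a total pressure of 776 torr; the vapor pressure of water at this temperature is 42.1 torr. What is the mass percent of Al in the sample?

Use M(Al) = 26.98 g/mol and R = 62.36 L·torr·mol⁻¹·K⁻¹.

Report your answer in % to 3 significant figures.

61.0 %

P(H2) = 776 − 42.1 = 733.9 torr
n(H2) = PV/RT = (733.9 × 0.4140) / (62.36 × 308.15) = 0.01581 mol
n(Al) = (2/3) × 0.01581 = 0.01054 mol
m(Al) = 0.01054 × 26.98 = 0.2844 g
%Al = 0.2844 / 0.466 × 100 = 61.03%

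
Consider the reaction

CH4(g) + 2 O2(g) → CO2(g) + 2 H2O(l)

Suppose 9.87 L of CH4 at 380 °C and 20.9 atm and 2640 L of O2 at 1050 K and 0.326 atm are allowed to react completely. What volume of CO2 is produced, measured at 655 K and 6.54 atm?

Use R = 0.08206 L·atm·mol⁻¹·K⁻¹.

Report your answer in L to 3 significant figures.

31.6 L

n(CH4) = PV/RT = (20.9 × 9.87) / (0.08206 × 653.15) = 3.849 mol
n(O2) = PV/RT = (0.326 × 2640) / (0.08206 × 1050) = 9.989 mol
For 3.849 mol CH4, stoichiometry requires (2/1) × 3.849 = 7.698 mol O2; 9.989 mol is available, so CH4 is limiting.
n(CO2) = (1/1) × 3.849 = 3.849 mol
V(CO2) = nRT/P = 3.849 × 0.08206 × 655 / 6.54 = 31.63 L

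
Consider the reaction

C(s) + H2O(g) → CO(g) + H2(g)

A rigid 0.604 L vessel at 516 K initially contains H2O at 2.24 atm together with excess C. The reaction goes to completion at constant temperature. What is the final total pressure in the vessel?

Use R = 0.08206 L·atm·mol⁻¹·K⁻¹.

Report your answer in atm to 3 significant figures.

Rigid vessel, constant T ⇒ P scales with total gas moles (1 → 2).
P_final = (2/1) × 2.24 = 4.480 atm

4.48 atm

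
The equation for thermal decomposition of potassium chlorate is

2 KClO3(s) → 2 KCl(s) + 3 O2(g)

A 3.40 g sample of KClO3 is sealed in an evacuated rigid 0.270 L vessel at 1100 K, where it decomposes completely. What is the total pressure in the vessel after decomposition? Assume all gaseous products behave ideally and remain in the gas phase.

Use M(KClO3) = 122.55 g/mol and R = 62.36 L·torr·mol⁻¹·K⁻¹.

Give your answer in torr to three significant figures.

n(KClO3) = 3.40 / 122.55 = 0.02774 mol
n(gas produced) = (3/2) × 0.02774 = 0.04161 mol
P = nRT/V = 0.04161 × 62.36 × 1100 / 0.270 = 10570 torr

10600 torr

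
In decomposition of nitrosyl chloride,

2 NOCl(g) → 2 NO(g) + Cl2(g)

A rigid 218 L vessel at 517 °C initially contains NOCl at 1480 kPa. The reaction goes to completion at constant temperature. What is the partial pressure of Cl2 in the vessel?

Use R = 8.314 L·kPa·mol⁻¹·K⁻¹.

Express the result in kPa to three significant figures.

n(NOCl)₀ = PV/RT = (1480 × 218) / (8.314 × 790.15) = 49.11 mol
n(Cl2) = (1/2) × 49.11 = 24.55 mol
P(Cl2) = nRT/V = 24.55 × 8.314 × 790.15 / 218 = 739.8 kPa

740 kPa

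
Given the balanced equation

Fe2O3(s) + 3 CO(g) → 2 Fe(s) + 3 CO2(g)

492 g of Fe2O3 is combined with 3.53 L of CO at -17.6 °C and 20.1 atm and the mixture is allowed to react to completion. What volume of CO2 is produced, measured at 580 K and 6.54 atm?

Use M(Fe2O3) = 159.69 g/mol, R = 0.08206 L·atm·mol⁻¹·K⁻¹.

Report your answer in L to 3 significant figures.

24.6 L

n(Fe2O3) = 492 / 159.69 = 3.081 mol
n(CO) = PV/RT = (20.1 × 3.53) / (0.08206 × 255.55) = 3.383 mol
For 3.081 mol Fe2O3, stoichiometry requires (3/1) × 3.081 = 9.243 mol CO; 3.383 mol is available, so CO is limiting.
n(CO2) = (3/3) × 3.383 = 3.383 mol
V(CO2) = nRT/P = 3.383 × 0.08206 × 580 / 6.54 = 24.62 L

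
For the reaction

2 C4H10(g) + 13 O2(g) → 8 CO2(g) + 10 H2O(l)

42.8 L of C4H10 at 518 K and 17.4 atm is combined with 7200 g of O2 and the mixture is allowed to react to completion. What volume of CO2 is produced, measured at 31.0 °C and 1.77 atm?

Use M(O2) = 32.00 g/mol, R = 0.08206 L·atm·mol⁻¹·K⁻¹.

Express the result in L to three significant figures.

n(C4H10) = PV/RT = (17.4 × 42.8) / (0.08206 × 518) = 17.52 mol
n(O2) = 7200 / 32.00 = 225.0 mol
For 17.52 mol C4H10, stoichiometry requires (13/2) × 17.52 = 113.9 mol O2; 225.0 mol is available, so C4H10 is limiting.
n(CO2) = (8/2) × 17.52 = 70.08 mol
V(CO2) = nRT/P = 70.08 × 0.08206 × 304.15 / 1.77 = 988.2 L

988 L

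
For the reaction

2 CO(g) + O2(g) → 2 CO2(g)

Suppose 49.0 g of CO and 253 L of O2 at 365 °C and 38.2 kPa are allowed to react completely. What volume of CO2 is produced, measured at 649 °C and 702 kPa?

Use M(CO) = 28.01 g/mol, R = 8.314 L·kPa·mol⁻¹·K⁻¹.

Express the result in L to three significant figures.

n(CO) = 49.0 / 28.01 = 1.749 mol
n(O2) = PV/RT = (38.2 × 253) / (8.314 × 638.15) = 1.822 mol
For 1.749 mol CO, stoichiometry requires (1/2) × 1.749 = 0.8745 mol O2; 1.822 mol is available, so CO is limiting.
n(CO2) = (2/2) × 1.749 = 1.749 mol
V(CO2) = nRT/P = 1.749 × 8.314 × 922.15 / 702 = 19.10 L

19.1 L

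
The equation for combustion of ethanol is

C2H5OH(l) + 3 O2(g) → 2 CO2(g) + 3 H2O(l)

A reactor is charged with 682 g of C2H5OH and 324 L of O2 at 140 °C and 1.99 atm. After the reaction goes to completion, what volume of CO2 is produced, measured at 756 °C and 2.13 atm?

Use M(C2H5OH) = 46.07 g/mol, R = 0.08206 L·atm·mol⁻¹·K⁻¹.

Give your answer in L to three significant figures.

503 L

n(C2H5OH) = 682 / 46.07 = 14.80 mol
n(O2) = PV/RT = (1.99 × 324) / (0.08206 × 413.15) = 19.02 mol
For 14.80 mol C2H5OH, stoichiometry requires (3/1) × 14.80 = 44.40 mol O2; 19.02 mol is available, so O2 is limiting.
n(CO2) = (2/3) × 19.02 = 12.68 mol
V(CO2) = nRT/P = 12.68 × 0.08206 × 1029.15 / 2.13 = 502.7 L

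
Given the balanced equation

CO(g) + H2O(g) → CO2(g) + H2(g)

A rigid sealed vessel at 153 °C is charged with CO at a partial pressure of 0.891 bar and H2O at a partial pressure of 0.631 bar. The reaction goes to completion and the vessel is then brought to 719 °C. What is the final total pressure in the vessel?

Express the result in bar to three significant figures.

3.54 bar

With V and T fixed, P_i ∝ n_i, so the mole ratios apply directly to partial pressures at 153 °C.
P(H2O) required for 0.891 bar of CO = (1/1) × 0.891 = 0.8910 bar; available 0.631 bar, so H2O is limiting.
P(CO) remaining = 0.891 − (1/1) × 0.631 = 0.2600 bar
P(gaseous products) = (1+1)/1 × 0.631 = 1.262 bar
P_total at 153 °C = 0.2600 + 1.262 = 1.522 bar
Scaling to 719 °C: P = 1.522 × 992.15/426.15 = 3.543 bar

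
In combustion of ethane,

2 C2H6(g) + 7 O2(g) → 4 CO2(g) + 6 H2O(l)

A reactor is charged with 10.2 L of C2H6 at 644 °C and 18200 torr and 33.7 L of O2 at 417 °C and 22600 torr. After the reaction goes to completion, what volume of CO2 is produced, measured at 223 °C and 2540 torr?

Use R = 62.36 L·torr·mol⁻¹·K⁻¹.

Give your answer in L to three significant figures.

79.1 L

n(C2H6) = PV/RT = (18200 × 10.2) / (62.36 × 917.15) = 3.246 mol
n(O2) = PV/RT = (22600 × 33.7) / (62.36 × 690.15) = 17.70 mol
For 3.246 mol C2H6, stoichiometry requires (7/2) × 3.246 = 11.36 mol O2; 17.70 mol is available, so C2H6 is limiting.
n(CO2) = (4/2) × 3.246 = 6.492 mol
V(CO2) = nRT/P = 6.492 × 62.36 × 496.15 / 2540 = 79.08 L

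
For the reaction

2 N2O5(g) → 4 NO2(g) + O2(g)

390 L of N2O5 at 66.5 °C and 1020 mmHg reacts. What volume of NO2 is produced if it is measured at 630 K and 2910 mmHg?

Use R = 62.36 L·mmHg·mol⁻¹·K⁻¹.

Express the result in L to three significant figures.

507 L

n(N2O5) = PV/RT = (1020 × 390) / (62.36 × 339.65) = 18.78 mol
n(NO2) = (4/2) × 18.78 = 37.56 mol
V = nRT/P = 37.56 × 62.36 × 630 / 2910 = 507.1 L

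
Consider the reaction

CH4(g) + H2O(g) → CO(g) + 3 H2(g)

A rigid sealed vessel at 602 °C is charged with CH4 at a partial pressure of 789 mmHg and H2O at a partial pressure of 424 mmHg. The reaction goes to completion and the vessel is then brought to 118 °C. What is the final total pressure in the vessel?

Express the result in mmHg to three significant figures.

Because the vessel is rigid and T is held at 602 °C, work the stoichiometry in partial pressures (P_i = n_iRT/V).
P(H2O) required for 789 mmHg of CH4 = (1/1) × 789 = 789.0 mmHg; available 424 mmHg, so H2O is limiting.
P(CH4) remaining = 789 − (1/1) × 424 = 365.0 mmHg
P(gaseous products) = (1+3)/1 × 424 = 1696 mmHg
P_total at 602 °C = 365.0 + 1696 = 2061 mmHg
Scaling to 118 °C: P = 2061 × 391.15/875.15 = 921.2 mmHg

921 mmHg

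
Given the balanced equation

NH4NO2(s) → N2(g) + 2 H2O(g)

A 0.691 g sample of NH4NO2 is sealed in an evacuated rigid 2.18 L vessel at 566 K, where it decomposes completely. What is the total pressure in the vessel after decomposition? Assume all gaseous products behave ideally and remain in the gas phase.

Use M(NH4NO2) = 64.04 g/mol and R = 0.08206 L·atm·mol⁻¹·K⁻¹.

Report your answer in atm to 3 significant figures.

0.690 atm

n(NH4NO2) = 0.691 / 64.04 = 0.01079 mol
n(gas produced) = (3/1) × 0.01079 = 0.03237 mol
P = nRT/V = 0.03237 × 0.08206 × 566 / 2.18 = 0.6897 atm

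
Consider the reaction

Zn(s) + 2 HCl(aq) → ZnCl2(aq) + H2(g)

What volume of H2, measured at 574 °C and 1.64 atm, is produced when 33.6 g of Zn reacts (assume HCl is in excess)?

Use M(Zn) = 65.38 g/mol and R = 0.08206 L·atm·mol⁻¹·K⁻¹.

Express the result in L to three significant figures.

n(Zn) = 33.60 / 65.38 = 0.5139 mol
n(H2) = (1/1) × 0.5139 = 0.5139 mol
V = nRT/P = 0.5139 × 0.08206 × 847.15 / 1.64 = 21.78 L

21.8 L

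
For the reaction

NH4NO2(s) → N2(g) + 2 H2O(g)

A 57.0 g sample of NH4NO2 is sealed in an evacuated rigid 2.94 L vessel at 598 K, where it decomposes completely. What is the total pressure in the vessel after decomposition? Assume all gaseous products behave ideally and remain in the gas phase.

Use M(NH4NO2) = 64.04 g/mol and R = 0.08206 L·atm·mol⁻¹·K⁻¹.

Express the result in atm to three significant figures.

n(NH4NO2) = 57.0 / 64.04 = 0.8901 mol
n(gas produced) = (3/1) × 0.8901 = 2.670 mol
P = nRT/V = 2.670 × 0.08206 × 598 / 2.94 = 44.57 atm

44.6 atm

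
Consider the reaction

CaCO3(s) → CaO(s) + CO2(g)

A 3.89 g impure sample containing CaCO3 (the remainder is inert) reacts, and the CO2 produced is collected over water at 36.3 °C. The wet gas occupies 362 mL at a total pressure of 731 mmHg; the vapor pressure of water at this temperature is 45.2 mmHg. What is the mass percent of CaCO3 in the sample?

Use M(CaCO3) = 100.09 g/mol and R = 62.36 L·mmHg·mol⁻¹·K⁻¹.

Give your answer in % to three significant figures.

33.1 %

P(CO2) = 731 − 45.2 = 685.8 mmHg
n(CO2) = PV/RT = (685.8 × 0.3620) / (62.36 × 309.45) = 0.01286 mol
n(CaCO3) = (1/1) × 0.01286 = 0.01286 mol
m(CaCO3) = 0.01286 × 100.09 = 1.287 g
%CaCO3 = 1.287 / 3.89 × 100 = 33.08%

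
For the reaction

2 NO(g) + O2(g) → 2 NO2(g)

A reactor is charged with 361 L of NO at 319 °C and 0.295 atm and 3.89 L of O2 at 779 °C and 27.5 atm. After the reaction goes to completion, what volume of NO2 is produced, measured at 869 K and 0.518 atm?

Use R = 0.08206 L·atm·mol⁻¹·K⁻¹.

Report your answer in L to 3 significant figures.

302 L

n(NO) = PV/RT = (0.295 × 361) / (0.08206 × 592.15) = 2.192 mol
n(O2) = PV/RT = (27.5 × 3.89) / (0.08206 × 1052.15) = 1.239 mol
For 2.192 mol NO, stoichiometry requires (1/2) × 2.192 = 1.096 mol O2; 1.239 mol is available, so NO is limiting.
n(NO2) = (2/2) × 2.192 = 2.192 mol
V(NO2) = nRT/P = 2.192 × 0.08206 × 869 / 0.518 = 301.8 L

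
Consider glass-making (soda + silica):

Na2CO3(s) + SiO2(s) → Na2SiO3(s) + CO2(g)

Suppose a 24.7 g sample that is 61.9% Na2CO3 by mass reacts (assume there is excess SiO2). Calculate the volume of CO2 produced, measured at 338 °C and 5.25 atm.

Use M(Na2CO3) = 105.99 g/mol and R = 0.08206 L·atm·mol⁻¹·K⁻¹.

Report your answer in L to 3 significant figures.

1.38 L

mass of Na2CO3 = 24.7 × 61.9/100 = 15.29 g
n(Na2CO3) = 15.29 / 105.99 = 0.1443 mol
n(CO2) = (1/1) × 0.1443 = 0.1443 mol
V = nRT/P = 0.1443 × 0.08206 × 611.15 / 5.25 = 1.378 L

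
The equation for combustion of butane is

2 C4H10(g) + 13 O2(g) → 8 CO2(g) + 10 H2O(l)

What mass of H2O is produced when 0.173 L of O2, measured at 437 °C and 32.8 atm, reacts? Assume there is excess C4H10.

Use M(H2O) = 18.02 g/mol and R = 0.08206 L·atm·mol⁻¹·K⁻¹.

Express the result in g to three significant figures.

n(O2) = PV/RT = (32.8 × 0.173) / (0.08206 × 710.15) = 0.09737 mol
n(H2O) = (10/13) × 0.09737 = 0.07490 mol
m(H2O) = 0.07490 × 18.02 = 1.350 g

1.35 g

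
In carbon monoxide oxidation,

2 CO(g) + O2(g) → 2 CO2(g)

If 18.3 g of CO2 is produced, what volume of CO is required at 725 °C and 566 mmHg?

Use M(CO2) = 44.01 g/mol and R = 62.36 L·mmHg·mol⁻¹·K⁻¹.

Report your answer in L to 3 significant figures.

n(CO2) = 18.30 / 44.01 = 0.4158 mol
n(CO) = (2/2) × 0.4158 = 0.4158 mol
V = nRT/P = 0.4158 × 62.36 × 998.15 / 566 = 45.73 L

45.7 L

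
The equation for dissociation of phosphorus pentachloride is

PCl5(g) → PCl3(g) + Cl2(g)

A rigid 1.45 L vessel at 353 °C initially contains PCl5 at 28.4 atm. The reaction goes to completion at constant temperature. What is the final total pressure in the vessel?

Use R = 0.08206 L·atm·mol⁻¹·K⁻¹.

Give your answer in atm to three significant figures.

56.8 atm

Since T and V are fixed, P_final/P_initial = n_final/n_initial = 2/1.
P_final = (2/1) × 28.4 = 56.80 atm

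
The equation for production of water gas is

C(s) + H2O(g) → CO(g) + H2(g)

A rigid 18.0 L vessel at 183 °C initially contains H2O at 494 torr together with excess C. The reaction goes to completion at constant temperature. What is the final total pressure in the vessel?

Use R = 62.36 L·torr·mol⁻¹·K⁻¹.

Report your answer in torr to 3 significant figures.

Rigid vessel, constant T ⇒ P scales with total gas moles (1 → 2).
P_final = (2/1) × 494 = 988.0 torr

988 torr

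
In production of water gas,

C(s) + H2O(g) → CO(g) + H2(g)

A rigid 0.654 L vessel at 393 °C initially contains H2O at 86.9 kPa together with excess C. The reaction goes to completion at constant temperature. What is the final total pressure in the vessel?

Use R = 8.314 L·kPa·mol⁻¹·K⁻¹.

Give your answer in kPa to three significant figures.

174 kPa

Since T and V are fixed, P_final/P_initial = n_final/n_initial = 2/1.
P_final = (2/1) × 86.9 = 173.8 kPa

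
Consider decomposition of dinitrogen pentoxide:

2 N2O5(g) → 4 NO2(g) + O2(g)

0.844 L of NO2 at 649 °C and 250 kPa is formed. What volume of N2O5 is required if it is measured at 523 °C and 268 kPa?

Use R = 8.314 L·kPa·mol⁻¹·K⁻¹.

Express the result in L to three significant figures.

0.340 L

n(NO2) = PV/RT = (250 × 0.844) / (8.314 × 922.15) = 0.02752 mol
n(N2O5) = (2/4) × 0.02752 = 0.01376 mol
V = nRT/P = 0.01376 × 8.314 × 796.15 / 268 = 0.3399 L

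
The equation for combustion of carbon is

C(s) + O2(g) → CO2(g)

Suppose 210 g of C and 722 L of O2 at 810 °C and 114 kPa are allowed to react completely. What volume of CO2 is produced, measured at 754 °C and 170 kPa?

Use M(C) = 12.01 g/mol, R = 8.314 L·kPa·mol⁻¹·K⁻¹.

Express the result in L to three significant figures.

n(C) = 210 / 12.01 = 17.49 mol
n(O2) = PV/RT = (114 × 722) / (8.314 × 1083.15) = 9.140 mol
For 17.49 mol C, stoichiometry requires (1/1) × 17.49 = 17.49 mol O2; 9.140 mol is available, so O2 is limiting.
n(CO2) = (1/1) × 9.140 = 9.140 mol
V(CO2) = nRT/P = 9.140 × 8.314 × 1027.15 / 170 = 459.1 L

459 L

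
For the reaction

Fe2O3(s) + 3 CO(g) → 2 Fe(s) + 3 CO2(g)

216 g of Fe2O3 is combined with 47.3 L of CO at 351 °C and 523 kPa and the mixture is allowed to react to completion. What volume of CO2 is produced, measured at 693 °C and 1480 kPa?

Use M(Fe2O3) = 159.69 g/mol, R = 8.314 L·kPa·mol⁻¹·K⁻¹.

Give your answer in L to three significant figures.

22.0 L

n(Fe2O3) = 216 / 159.69 = 1.353 mol
n(CO) = PV/RT = (523 × 47.3) / (8.314 × 624.15) = 4.767 mol
For 1.353 mol Fe2O3, stoichiometry requires (3/1) × 1.353 = 4.059 mol CO; 4.767 mol is available, so Fe2O3 is limiting.
n(CO2) = (3/1) × 1.353 = 4.059 mol
V(CO2) = nRT/P = 4.059 × 8.314 × 966.15 / 1480 = 22.03 L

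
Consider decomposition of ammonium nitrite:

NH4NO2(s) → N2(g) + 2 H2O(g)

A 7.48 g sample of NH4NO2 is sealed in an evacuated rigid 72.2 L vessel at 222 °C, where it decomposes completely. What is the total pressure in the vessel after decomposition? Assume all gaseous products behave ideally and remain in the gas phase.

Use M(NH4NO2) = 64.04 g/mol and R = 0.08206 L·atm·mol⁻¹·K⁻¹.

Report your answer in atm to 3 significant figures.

n(NH4NO2) = 7.48 / 64.04 = 0.1168 mol
n(gas produced) = (3/1) × 0.1168 = 0.3504 mol
P = nRT/V = 0.3504 × 0.08206 × 495.15 / 72.2 = 0.1972 atm

0.197 atm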